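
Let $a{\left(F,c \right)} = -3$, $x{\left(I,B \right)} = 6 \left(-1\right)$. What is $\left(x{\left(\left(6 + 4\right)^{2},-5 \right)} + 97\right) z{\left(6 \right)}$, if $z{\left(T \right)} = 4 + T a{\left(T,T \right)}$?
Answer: $-1274$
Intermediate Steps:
$x{\left(I,B \right)} = -6$
$z{\left(T \right)} = 4 - 3 T$ ($z{\left(T \right)} = 4 + T \left(-3\right) = 4 - 3 T$)
$\left(x{\left(\left(6 + 4\right)^{2},-5 \right)} + 97\right) z{\left(6 \right)} = \left(-6 + 97\right) \left(4 - 18\right) = 91 \left(4 - 18\right) = 91 \left(-14\right) = -1274$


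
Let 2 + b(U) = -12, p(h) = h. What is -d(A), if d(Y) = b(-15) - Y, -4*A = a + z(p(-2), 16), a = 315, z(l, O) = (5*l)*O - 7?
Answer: -23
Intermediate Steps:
z(l, O) = -7 + 5*O*l (z(l, O) = 5*O*l - 7 = -7 + 5*O*l)
b(U) = -14 (b(U) = -2 - 12 = -14)
A = -37 (A = -(315 + (-7 + 5*16*(-2)))/4 = -(315 + (-7 - 160))/4 = -(315 - 167)/4 = -¼*148 = -37)
d(Y) = -14 - Y
-d(A) = -(-14 - 1*(-37)) = -(-14 + 37) = -1*23 = -23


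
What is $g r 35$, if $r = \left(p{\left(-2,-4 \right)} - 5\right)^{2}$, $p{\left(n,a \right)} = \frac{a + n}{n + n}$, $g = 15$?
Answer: $\frac{25725}{4} \approx 6431.3$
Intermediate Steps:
$p{\left(n,a \right)} = \frac{a + n}{2 n}$
$r = \frac{49}{4}$ ($r = \left(\frac{-4 - 2}{2 \left(-2\right)} - 5\right)^{2} = \left(\frac{1}{2} \left(- \frac{1}{2}\right) \left(-6\right) - 5\right)^{2} = \left(\frac{3}{2} - 5\right)^{2} = \left(- \frac{7}{2}\right)^{2} = \frac{49}{4} \approx 12.25$)
$g r 35 = 15 \cdot \frac{49}{4} \cdot 35 = \frac{735}{4} \cdot 35 = \frac{25725}{4}$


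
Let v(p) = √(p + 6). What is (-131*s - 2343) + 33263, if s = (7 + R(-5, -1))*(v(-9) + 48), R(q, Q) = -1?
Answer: -6808 - 786*I*√3 ≈ -6808.0 - 1361.4*I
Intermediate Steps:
v(p) = √(6 + p)
s = 288 + 6*I*√3 (s = (7 - 1)*(√(6 - 9) + 48) = 6*(√(-3) + 48) = 6*(I*√3 + 48) = 6*(48 + I*√3) = 288 + 6*I*√3 ≈ 288.0 + 10.392*I)
(-131*s - 2343) + 33263 = (-131*(288 + 6*I*√3) - 2343) + 33263 = ((-37728 - 786*I*√3) - 2343) + 33263 = (-40071 - 786*I*√3) + 33263 = -6808 - 786*I*√3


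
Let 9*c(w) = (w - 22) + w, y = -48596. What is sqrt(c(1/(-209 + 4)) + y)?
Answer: 2*I*sqrt(4595286765)/615 ≈ 220.45*I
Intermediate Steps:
c(w) = -22/9 + 2*w/9 (c(w) = ((w - 22) + w)/9 = ((-22 + w) + w)/9 = (-22 + 2*w)/9 = -22/9 + 2*w/9)
sqrt(c(1/(-209 + 4)) + y) = sqrt((-22/9 + 2/(9*(-209 + 4))) - 48596) = sqrt((-22/9 + (2/9)/(-205)) - 48596) = sqrt((-22/9 + (2/9)*(-1/205)) - 48596) = sqrt((-22/9 - 2/1845) - 48596) = sqrt(-1504/615 - 48596) = sqrt(-29888044/615) = 2*I*sqrt(4595286765)/615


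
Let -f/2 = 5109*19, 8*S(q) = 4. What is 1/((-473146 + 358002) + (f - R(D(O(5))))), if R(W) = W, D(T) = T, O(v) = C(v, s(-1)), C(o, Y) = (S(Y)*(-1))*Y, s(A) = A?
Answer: -2/618573 ≈ -3.2332e-6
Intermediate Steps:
S(q) = ½ (S(q) = (⅛)*4 = ½)
f = -194142 (f = -10218*19 = -2*97071 = -194142)
C(o, Y) = -Y/2 (C(o, Y) = ((½)*(-1))*Y = -Y/2)
O(v) = ½ (O(v) = -½*(-1) = ½)
1/((-473146 + 358002) + (f - R(D(O(5))))) = 1/((-473146 + 358002) + (-194142 - 1*½)) = 1/(-115144 + (-194142 - ½)) = 1/(-115144 - 388285/2) = 1/(-618573/2) = -2/618573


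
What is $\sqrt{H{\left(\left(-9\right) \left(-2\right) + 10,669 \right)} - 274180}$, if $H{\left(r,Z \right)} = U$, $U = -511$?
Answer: $i \sqrt{274691} \approx 524.11 i$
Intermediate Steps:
$H{\left(r,Z \right)} = -511$
$\sqrt{H{\left(\left(-9\right) \left(-2\right) + 10,669 \right)} - 274180} = \sqrt{-511 - 274180} = \sqrt{-274691} = i \sqrt{274691}$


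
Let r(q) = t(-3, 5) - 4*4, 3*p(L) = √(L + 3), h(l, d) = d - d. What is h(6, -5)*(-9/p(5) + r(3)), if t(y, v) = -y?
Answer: 0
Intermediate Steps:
h(l, d) = 0
p(L) = √(3 + L)/3 (p(L) = √(L + 3)/3 = √(3 + L)/3)
r(q) = -13 (r(q) = -1*(-3) - 4*4 = 3 - 16 = -13)
h(6, -5)*(-9/p(5) + r(3)) = 0*(-9*3/√(3 + 5) - 13) = 0*(-9*3*√2/4 - 13) = 0*(-27*√2/4 - 13) = 0*(-13 - 27*√2/4) = 0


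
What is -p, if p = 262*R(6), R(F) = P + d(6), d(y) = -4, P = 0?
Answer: 1048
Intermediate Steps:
R(F) = -4 (R(F) = 0 - 4 = -4)
p = -1048 (p = 262*(-4) = -1048)
-p = -1*(-1048) = 1048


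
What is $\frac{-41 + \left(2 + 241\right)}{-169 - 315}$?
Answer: $- \frac{101}{242} \approx -0.41736$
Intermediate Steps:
$\frac{-41 + \left(2 + 241\right)}{-169 - 315} = \frac{-41 + 243}{-484} = 202 \left(- \frac{1}{484}\right) = - \frac{101}{242}$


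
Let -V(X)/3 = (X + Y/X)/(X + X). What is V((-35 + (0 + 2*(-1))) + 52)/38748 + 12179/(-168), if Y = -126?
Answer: -491575003/6780900 ≈ -72.494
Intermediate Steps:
V(X) = -3*(X - 126/X)/(2*X) (V(X) = -3*(X - 126/X)/(X + X) = -3*(X - 126/X)/(2*X))
V((-35 + (0 + 2*(-1))) + 52)/38748 + 12179/(-168) = (-3/2 + 189/((-35 + (0 + 2*(-1))) + 52)²)/38748 + 12179/(-168) = (-3/2 + 189/((-35 + (0 - 2)) + 52)²)*(1/38748) + 12179*(-1/168) = (-3/2 + 189/((-35 - 2) + 52)²)*(1/38748) - 12179/168 = (-3/2 + 189/(-37 + 52)²)*(1/38748) - 12179/168 = (-3/2 + 189/15²)*(1/38748) - 12179/168 = (-3/2 + 189*(1/225))*(1/38748) - 12179/168 = (-3/2 + 21/25)*(1/38748) - 12179/168 = -33/50*1/38748 - 12179/168 = -11/645800 - 12179/168 = -491575003/6780900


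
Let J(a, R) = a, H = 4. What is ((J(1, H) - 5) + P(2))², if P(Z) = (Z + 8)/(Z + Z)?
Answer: 9/4 ≈ 2.2500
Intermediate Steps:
P(Z) = (8 + Z)/(2*Z) (P(Z) = (8 + Z)/((2*Z)) = (8 + Z)*(1/(2*Z)) = (8 + Z)/(2*Z))
((J(1, H) - 5) + P(2))² = ((1 - 5) + (½)*(8 + 2)/2)² = (-4 + (½)*(½)*10)² = (-4 + 5/2)² = (-3/2)² = 9/4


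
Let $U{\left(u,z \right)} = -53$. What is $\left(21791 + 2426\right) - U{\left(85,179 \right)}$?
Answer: $24270$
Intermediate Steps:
$\left(21791 + 2426\right) - U{\left(85,179 \right)} = \left(21791 + 2426\right) - -53 = 24217 + 53 = 24270$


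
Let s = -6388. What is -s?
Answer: 6388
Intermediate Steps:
-s = -1*(-6388) = 6388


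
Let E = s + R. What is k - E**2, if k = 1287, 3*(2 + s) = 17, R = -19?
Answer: 9467/9 ≈ 1051.9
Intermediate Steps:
s = 11/3 (s = -2 + (1/3)*17 = -2 + 17/3 = 11/3 ≈ 3.6667)
E = -46/3 (E = 11/3 - 19 = -46/3 ≈ -15.333)
k - E**2 = 1287 - (-46/3)**2 = 1287 - 1*2116/9 = 1287 - 2116/9 = 9467/9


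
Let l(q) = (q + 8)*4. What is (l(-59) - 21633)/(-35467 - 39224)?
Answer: 7279/24897 ≈ 0.29236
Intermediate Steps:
l(q) = 32 + 4*q (l(q) = (8 + q)*4 = 32 + 4*q)
(l(-59) - 21633)/(-35467 - 39224) = ((32 + 4*(-59)) - 21633)/(-35467 - 39224) = ((32 - 236) - 21633)/(-74691) = (-204 - 21633)*(-1/74691) = -21837*(-1/74691) = 7279/24897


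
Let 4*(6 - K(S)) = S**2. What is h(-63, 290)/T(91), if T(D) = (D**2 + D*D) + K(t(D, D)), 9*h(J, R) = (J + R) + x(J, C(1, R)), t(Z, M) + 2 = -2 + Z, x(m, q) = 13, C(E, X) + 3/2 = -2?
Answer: 320/176109 ≈ 0.0018171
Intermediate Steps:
C(E, X) = -7/2 (C(E, X) = -3/2 - 2 = -7/2)
t(Z, M) = -4 + Z (t(Z, M) = -2 + (-2 + Z) = -4 + Z)
K(S) = 6 - S**2/4
h(J, R) = 13/9 + J/9 + R/9 (h(J, R) = ((J + R) + 13)/9 = (13 + J + R)/9 = 13/9 + J/9 + R/9)
T(D) = 6 + 2*D**2 - (-4 + D)**2/4 (T(D) = (D**2 + D*D) + (6 - (-4 + D)**2/4) = (D**2 + D**2) + (6 - (-4 + D)**2/4) = 2*D**2 + (6 - (-4 + D)**2/4) = 6 + 2*D**2 - (-4 + D)**2/4)
h(-63, 290)/T(91) = (13/9 + (1/9)*(-63) + (1/9)*290)/(2 + 2*91 + (7/4)*91**2) = (13/9 - 7 + 290/9)/(2 + 182 + (7/4)*8281) = 80/(3*(2 + 182 + 57967/4)) = 80/(3*(58703/4)) = (80/3)*(4/58703) = 320/176109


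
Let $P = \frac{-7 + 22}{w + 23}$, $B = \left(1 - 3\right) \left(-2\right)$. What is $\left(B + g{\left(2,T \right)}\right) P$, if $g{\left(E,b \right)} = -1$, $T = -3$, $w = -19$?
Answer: $\frac{45}{4} \approx 11.25$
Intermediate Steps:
$B = 4$ ($B = \left(-2\right) \left(-2\right) = 4$)
$P = \frac{15}{4}$ ($P = \frac{-7 + 22}{-19 + 23} = \frac{15}{4} \approx 3.75$)
$\left(B + g{\left(2,T \right)}\right) P = \left(4 - 1\right) \frac{15}{4} = 3 \cdot \frac{15}{4} = \frac{45}{4}$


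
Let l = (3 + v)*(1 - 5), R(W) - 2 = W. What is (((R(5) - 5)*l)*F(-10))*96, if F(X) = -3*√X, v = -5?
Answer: -4608*I*√10 ≈ -14572.0*I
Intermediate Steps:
R(W) = 2 + W
l = 8 (l = (3 - 5)*(1 - 5) = -2*(-4) = 8)
(((R(5) - 5)*l)*F(-10))*96 = ((((2 + 5) - 5)*8)*(-3*I*√10))*96 = (((7 - 5)*8)*(-3*I*√10))*96 = ((2*8)*(-3*I*√10))*96 = (16*(-3*I*√10))*96 = -48*I*√10*96 = -4608*I*√10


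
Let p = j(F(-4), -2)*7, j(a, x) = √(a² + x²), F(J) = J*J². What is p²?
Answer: 200900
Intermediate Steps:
F(J) = J³
p = 70*√41 (p = √(((-4)³)² + (-2)²)*7 = √((-64)² + 4)*7 = √(4096 + 4)*7 = √4100*7 = (10*√41)*7 = 70*√41 ≈ 448.22)
p² = (70*√41)² = 200900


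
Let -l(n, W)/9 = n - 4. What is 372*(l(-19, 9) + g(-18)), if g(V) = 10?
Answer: 80724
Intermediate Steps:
l(n, W) = 36 - 9*n (l(n, W) = -9*(n - 4) = -9*(-4 + n) = 36 - 9*n)
372*(l(-19, 9) + g(-18)) = 372*((36 - 9*(-19)) + 10) = 372*((36 + 171) + 10) = 372*(207 + 10) = 372*217 = 80724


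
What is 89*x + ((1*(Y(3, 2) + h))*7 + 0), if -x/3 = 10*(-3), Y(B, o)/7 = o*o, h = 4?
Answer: 8234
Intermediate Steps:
Y(B, o) = 7*o**2 (Y(B, o) = 7*(o*o) = 7*o**2)
x = 90 (x = -30*(-3) = -3*(-30) = 90)
89*x + ((1*(Y(3, 2) + h))*7 + 0) = 89*90 + ((1*(7*2**2 + 4))*7 + 0) = 8010 + ((1*(7*4 + 4))*7 + 0) = 8010 + ((1*(28 + 4))*7 + 0) = 8010 + ((1*32)*7 + 0) = 8010 + (32*7 + 0) = 8010 + (224 + 0) = 8010 + 224 = 8234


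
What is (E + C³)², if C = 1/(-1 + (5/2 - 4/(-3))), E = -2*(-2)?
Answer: 394737424/24137569 ≈ 16.354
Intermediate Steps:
E = 4
C = 6/17 (C = 1/(-1 + (5*(½) - 4*(-⅓))) = 1/(-1 + (5/2 + 4/3)) = 1/(-1 + 23/6) = 1/(17/6) = 6/17 ≈ 0.35294)
(E + C³)² = (4 + (6/17)³)² = (4 + 216/4913)² = (19868/4913)² = 394737424/24137569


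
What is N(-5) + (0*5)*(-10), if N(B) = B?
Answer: -5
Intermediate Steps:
N(-5) + (0*5)*(-10) = -5 + (0*5)*(-10) = -5 + 0*(-10) = -5 + 0 = -5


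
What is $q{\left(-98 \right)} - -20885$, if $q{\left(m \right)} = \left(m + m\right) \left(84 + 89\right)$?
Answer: $-13023$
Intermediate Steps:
$q{\left(m \right)} = 346 m$ ($q{\left(m \right)} = 2 m 173 = 346 m$)
$q{\left(-98 \right)} - -20885 = 346 \left(-98\right) - -20885 = -33908 + 20885 = -13023$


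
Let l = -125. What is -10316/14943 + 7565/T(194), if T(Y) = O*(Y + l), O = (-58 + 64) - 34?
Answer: -14774923/3207764 ≈ -4.6060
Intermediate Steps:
O = -28 (O = 6 - 34 = -28)
T(Y) = 3500 - 28*Y (T(Y) = -28*(Y - 125) = -28*(-125 + Y) = 3500 - 28*Y)
-10316/14943 + 7565/T(194) = -10316/14943 + 7565/(3500 - 28*194) = -10316*1/14943 + 7565/(3500 - 5432) = -10316/14943 + 7565/(-1932) = -10316/14943 + 7565*(-1/1932) = -10316/14943 - 7565/1932 = -14774923/3207764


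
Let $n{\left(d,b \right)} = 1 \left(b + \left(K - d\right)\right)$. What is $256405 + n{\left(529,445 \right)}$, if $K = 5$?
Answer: $256326$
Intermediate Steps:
$n{\left(d,b \right)} = 5 + b - d$ ($n{\left(d,b \right)} = 1 \left(b - \left(-5 + d\right)\right) = 1 \left(5 + b - d\right) = 5 + b - d$)
$256405 + n{\left(529,445 \right)} = 256405 + \left(5 + 445 - 529\right) = 256405 - 79 = 256326$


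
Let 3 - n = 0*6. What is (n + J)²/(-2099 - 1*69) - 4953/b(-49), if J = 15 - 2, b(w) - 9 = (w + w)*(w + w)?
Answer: -1649879/2605123 ≈ -0.63332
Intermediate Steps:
n = 3 (n = 3 - 0*6 = 3 - 1*0 = 3 + 0 = 3)
b(w) = 9 + 4*w² (b(w) = 9 + (w + w)*(w + w) = 9 + (2*w)*(2*w) = 9 + 4*w²)
J = 13
(n + J)²/(-2099 - 1*69) - 4953/b(-49) = (3 + 13)²/(-2099 - 1*69) - 4953/(9 + 4*(-49)²) = 16²/(-2099 - 69) - 4953/(9 + 4*2401) = 256/(-2168) - 4953/(9 + 9604) = 256*(-1/2168) - 4953/9613 = -32/271 - 4953*1/9613 = -32/271 - 4953/9613 = -1649879/2605123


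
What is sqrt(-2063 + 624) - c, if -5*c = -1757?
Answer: -1757/5 + I*sqrt(1439) ≈ -351.4 + 37.934*I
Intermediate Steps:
c = 1757/5 (c = -1/5*(-1757) = 1757/5 ≈ 351.40)
sqrt(-2063 + 624) - c = sqrt(-2063 + 624) - 1*1757/5 = sqrt(-1439) - 1757/5 = I*sqrt(1439) - 1757/5 = -1757/5 + I*sqrt(1439)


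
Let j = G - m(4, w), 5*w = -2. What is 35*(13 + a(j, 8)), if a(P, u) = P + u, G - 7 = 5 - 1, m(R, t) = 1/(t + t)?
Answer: 4655/4 ≈ 1163.8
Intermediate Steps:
w = -⅖ (w = (⅕)*(-2) = -⅖ ≈ -0.40000)
m(R, t) = 1/(2*t)
G = 11 (G = 7 + (5 - 1) = 7 + 4 = 11)
j = 49/4 (j = 11 - 1/(2*(-⅖)) = 11 - (-5)/(2*2) = 11 - 1*(-5/4) = 11 + 5/4 = 49/4 ≈ 12.250)
35*(13 + a(j, 8)) = 35*(13 + (49/4 + 8)) = 35*(13 + 81/4) = 35*(133/4) = 4655/4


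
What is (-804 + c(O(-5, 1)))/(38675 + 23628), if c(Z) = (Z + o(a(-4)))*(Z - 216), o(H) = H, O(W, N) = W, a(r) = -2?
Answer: 743/62303 ≈ 0.011926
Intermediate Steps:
c(Z) = (-216 + Z)*(-2 + Z) (c(Z) = (Z - 2)*(Z - 216) = (-2 + Z)*(-216 + Z) = (-216 + Z)*(-2 + Z))
(-804 + c(O(-5, 1)))/(38675 + 23628) = (-804 + (432 + (-5)² - 218*(-5)))/(38675 + 23628) = (-804 + (432 + 25 + 1090))/62303 = (-804 + 1547)*(1/62303) = 743*(1/62303) = 743/62303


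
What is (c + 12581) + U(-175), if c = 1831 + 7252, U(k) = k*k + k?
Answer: 52114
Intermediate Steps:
U(k) = k + k² (U(k) = k² + k = k + k²)
c = 9083
(c + 12581) + U(-175) = (9083 + 12581) - 175*(1 - 175) = 21664 - 175*(-174) = 21664 + 30450 = 52114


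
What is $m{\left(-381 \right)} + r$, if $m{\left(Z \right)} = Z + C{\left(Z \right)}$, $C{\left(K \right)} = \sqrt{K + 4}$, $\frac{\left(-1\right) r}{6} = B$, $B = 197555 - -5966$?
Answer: $-1221507 + i \sqrt{377} \approx -1.2215 \cdot 10^{6} + 19.416 i$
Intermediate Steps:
$B = 203521$ ($B = 197555 + 5966 = 203521$)
$r = -1221126$ ($r = \left(-6\right) 203521 = -1221126$)
$C{\left(K \right)} = \sqrt{4 + K}$
$m{\left(Z \right)} = Z + \sqrt{4 + Z}$
$m{\left(-381 \right)} + r = \left(-381 + \sqrt{4 - 381}\right) - 1221126 = \left(-381 + \sqrt{-377}\right) - 1221126 = \left(-381 + i \sqrt{377}\right) - 1221126 = -1221507 + i \sqrt{377}$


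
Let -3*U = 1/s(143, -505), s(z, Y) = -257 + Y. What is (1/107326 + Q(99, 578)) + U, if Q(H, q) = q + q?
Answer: 70905378607/61336809 ≈ 1156.0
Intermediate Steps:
Q(H, q) = 2*q
U = 1/2286 (U = -1/(3*(-257 - 505)) = -⅓/(-762) = -⅓*(-1/762) = 1/2286 ≈ 0.00043745)
(1/107326 + Q(99, 578)) + U = (1/107326 + 2*578) + 1/2286 = (1/107326 + 1156) + 1/2286 = 124068857/107326 + 1/2286 = 70905378607/61336809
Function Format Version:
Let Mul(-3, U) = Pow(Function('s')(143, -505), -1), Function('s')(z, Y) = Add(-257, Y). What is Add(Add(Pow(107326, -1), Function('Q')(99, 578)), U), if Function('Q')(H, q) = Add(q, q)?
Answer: Rational(70905378607, 61336809) ≈ 1156.0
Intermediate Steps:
Function('Q')(H, q) = Mul(2, q)
U = Rational(1, 2286) (U = Mul(Rational(-1, 3), Pow(Add(-257, -505), -1)) = Mul(Rational(-1, 3), Pow(-762, -1)) = Mul(Rational(-1, 3), Rational(-1, 762)) = Rational(1, 2286) ≈ 0.00043745)
Add(Add(Pow(107326, -1), Function('Q')(99, 578)), U) = Add(Add(Pow(107326, -1), Mul(2, 578)), Rational(1, 2286)) = Add(Add(Rational(1, 107326), 1156), Rational(1, 2286)) = Add(Rational(124068857, 107326), Rational(1, 2286)) = Rational(70905378607, 61336809)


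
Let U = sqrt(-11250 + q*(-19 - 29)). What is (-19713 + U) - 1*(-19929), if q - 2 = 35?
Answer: 216 + I*sqrt(13026) ≈ 216.0 + 114.13*I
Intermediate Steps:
q = 37 (q = 2 + 35 = 37)
U = I*sqrt(13026) (U = sqrt(-11250 + 37*(-19 - 29)) = sqrt(-11250 + 37*(-48)) = sqrt(-11250 - 1776) = sqrt(-13026) = I*sqrt(13026) ≈ 114.13*I)
(-19713 + U) - 1*(-19929) = (-19713 + I*sqrt(13026)) - 1*(-19929) = (-19713 + I*sqrt(13026)) + 19929 = 216 + I*sqrt(13026)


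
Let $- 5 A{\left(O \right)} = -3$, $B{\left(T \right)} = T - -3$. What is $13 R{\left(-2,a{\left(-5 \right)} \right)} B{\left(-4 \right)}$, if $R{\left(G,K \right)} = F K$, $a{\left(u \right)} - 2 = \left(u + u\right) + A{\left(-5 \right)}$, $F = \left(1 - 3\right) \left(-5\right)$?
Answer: $962$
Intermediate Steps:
$B{\left(T \right)} = 3 + T$ ($B{\left(T \right)} = T + 3 = 3 + T$)
$A{\left(O \right)} = \frac{3}{5}$ ($A{\left(O \right)} = \left(- \frac{1}{5}\right) \left(-3\right) = \frac{3}{5}$)
$F = 10$ ($F = \left(-2\right) \left(-5\right) = 10$)
$a{\left(u \right)} = \frac{13}{5} + 2 u$ ($a{\left(u \right)} = 2 + \left(\left(u + u\right) + \frac{3}{5}\right) = 2 + \left(2 u + \frac{3}{5}\right) = 2 + \left(\frac{3}{5} + 2 u\right) = \frac{13}{5} + 2 u$)
$R{\left(G,K \right)} = 10 K$
$13 R{\left(-2,a{\left(-5 \right)} \right)} B{\left(-4 \right)} = 13 \cdot 10 \left(\frac{13}{5} + 2 \left(-5\right)\right) \left(3 - 4\right) = 13 \cdot 10 \left(\frac{13}{5} - 10\right) \left(-1\right) = 13 \cdot 10 \left(- \frac{37}{5}\right) \left(-1\right) = 13 \left(-74\right) \left(-1\right) = \left(-962\right) \left(-1\right) = 962$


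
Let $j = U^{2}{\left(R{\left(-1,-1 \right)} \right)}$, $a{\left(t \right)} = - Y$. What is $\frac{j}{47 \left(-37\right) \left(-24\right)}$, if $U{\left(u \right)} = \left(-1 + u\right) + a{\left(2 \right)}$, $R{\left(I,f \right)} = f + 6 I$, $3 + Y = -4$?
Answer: $\frac{1}{41736} \approx 2.396 \cdot 10^{-5}$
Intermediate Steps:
$Y = -7$ ($Y = -3 - 4 = -7$)
$a{\left(t \right)} = 7$ ($a{\left(t \right)} = \left(-1\right) \left(-7\right) = 7$)
$U{\left(u \right)} = 6 + u$ ($U{\left(u \right)} = \left(-1 + u\right) + 7 = 6 + u$)
$j = 1$ ($j = \left(6 + \left(-1 + 6 \left(-1\right)\right)\right)^{2} = \left(6 - 7\right)^{2} = \left(-1\right)^{2} = 1$)
$\frac{j}{47 \left(-37\right) \left(-24\right)} = 1 \frac{1}{47 \left(-37\right) \left(-24\right)} = 1 \frac{1}{\left(-1739\right) \left(-24\right)} = 1 \cdot \frac{1}{41736} = \frac{1}{41736}$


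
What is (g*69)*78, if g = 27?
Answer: 145314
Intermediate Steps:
(g*69)*78 = (27*69)*78 = 1863*78 = 145314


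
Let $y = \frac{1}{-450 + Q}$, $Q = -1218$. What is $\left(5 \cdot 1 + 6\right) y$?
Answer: $- \frac{11}{1668} \approx -0.0065947$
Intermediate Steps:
$y = - \frac{1}{1668}$ ($y = \frac{1}{-450 - 1218} = \frac{1}{-1668} = - \frac{1}{1668} \approx -0.00059952$)
$\left(5 \cdot 1 + 6\right) y = \left(5 \cdot 1 + 6\right) \left(- \frac{1}{1668}\right) = \left(5 + 6\right) \left(- \frac{1}{1668}\right) = 11 \left(- \frac{1}{1668}\right) = - \frac{11}{1668}$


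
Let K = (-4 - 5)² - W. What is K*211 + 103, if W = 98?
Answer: -3484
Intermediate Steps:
K = -17 (K = (-4 - 5)² - 1*98 = (-9)² - 98 = 81 - 98 = -17)
K*211 + 103 = -17*211 + 103 = -3587 + 103 = -3484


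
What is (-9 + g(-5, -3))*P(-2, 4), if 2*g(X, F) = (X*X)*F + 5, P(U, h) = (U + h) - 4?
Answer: 88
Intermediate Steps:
P(U, h) = -4 + U + h
g(X, F) = 5/2 + F*X²/2 (g(X, F) = ((X*X)*F + 5)/2 = (X²*F + 5)/2 = (F*X² + 5)/2 = (5 + F*X²)/2 = 5/2 + F*X²/2)
(-9 + g(-5, -3))*P(-2, 4) = (-9 + (5/2 + (½)*(-3)*(-5)²))*(-4 - 2 + 4) = (-9 + (5/2 + (½)*(-3)*25))*(-2) = (-9 + (5/2 - 75/2))*(-2) = (-9 - 35)*(-2) = -44*(-2) = 88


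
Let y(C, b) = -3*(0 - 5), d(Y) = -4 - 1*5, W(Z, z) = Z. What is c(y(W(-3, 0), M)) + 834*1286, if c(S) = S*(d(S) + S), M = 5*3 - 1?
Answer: 1072614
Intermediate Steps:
M = 14 (M = 15 - 1 = 14)
d(Y) = -9 (d(Y) = -4 - 5 = -9)
y(C, b) = 15 (y(C, b) = -3*(-5) = 15)
c(S) = S*(-9 + S)
c(y(W(-3, 0), M)) + 834*1286 = 15*(-9 + 15) + 834*1286 = 15*6 + 1072524 = 90 + 1072524 = 1072614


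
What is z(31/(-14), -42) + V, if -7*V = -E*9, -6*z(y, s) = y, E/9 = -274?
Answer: -266297/84 ≈ -3170.2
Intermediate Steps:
E = -2466 (E = 9*(-274) = -2466)
z(y, s) = -y/6
V = -22194/7 (V = -(-1*(-2466))*9/7 = -2466*9/7 = -⅐*22194 = -22194/7 ≈ -3170.6)
z(31/(-14), -42) + V = -31/(6*(-14)) - 22194/7 = -31*(-1)/(6*14) - 22194/7 = -⅙*(-31/14) - 22194/7 = 31/84 - 22194/7 = -266297/84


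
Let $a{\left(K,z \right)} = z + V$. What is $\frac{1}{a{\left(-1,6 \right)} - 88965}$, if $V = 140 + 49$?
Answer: $- \frac{1}{88770} \approx -1.1265 \cdot 10^{-5}$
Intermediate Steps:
$V = 189$
$a{\left(K,z \right)} = 189 + z$ ($a{\left(K,z \right)} = z + 189 = 189 + z$)
$\frac{1}{a{\left(-1,6 \right)} - 88965} = \frac{1}{\left(189 + 6\right) - 88965} = \frac{1}{195 - 88965} = \frac{1}{-88770} = - \frac{1}{88770}$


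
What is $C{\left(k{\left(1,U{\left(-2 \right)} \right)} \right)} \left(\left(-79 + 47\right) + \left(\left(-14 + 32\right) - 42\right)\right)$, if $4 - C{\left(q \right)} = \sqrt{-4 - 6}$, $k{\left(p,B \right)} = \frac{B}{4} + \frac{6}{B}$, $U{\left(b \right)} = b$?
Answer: $-224 + 56 i \sqrt{10} \approx -224.0 + 177.09 i$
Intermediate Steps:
$k{\left(p,B \right)} = \frac{6}{B} + \frac{B}{4}$ ($k{\left(p,B \right)} = B \frac{1}{4} + \frac{6}{B} = \frac{B}{4} + \frac{6}{B} = \frac{6}{B} + \frac{B}{4}$)
$C{\left(q \right)} = 4 - i \sqrt{10}$ ($C{\left(q \right)} = 4 - \sqrt{-4 - 6} = 4 - \sqrt{-10} = 4 - i \sqrt{10}$)
$C{\left(k{\left(1,U{\left(-2 \right)} \right)} \right)} \left(\left(-79 + 47\right) + \left(\left(-14 + 32\right) - 42\right)\right) = \left(4 - i \sqrt{10}\right) \left(\left(-79 + 47\right) + \left(\left(-14 + 32\right) - 42\right)\right) = \left(4 - i \sqrt{10}\right) \left(-32 + \left(18 - 42\right)\right) = \left(4 - i \sqrt{10}\right) \left(-32 - 24\right) = \left(4 - i \sqrt{10}\right) \left(-56\right) = -224 + 56 i \sqrt{10}$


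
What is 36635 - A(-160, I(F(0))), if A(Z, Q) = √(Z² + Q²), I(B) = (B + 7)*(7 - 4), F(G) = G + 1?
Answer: 36635 - 8*√409 ≈ 36473.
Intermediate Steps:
F(G) = 1 + G
I(B) = 21 + 3*B (I(B) = (7 + B)*3 = 21 + 3*B)
A(Z, Q) = √(Q² + Z²)
36635 - A(-160, I(F(0))) = 36635 - √((21 + 3*(1 + 0))² + (-160)²) = 36635 - √((21 + 3*1)² + 25600) = 36635 - √((21 + 3)² + 25600) = 36635 - √(24² + 25600) = 36635 - √(576 + 25600) = 36635 - √26176 = 36635 - 8*√409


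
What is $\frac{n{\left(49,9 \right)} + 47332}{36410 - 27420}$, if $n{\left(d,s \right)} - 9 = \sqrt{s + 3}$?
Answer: $\frac{47341}{8990} + \frac{\sqrt{3}}{4495} \approx 5.2663$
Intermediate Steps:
$n{\left(d,s \right)} = 9 + \sqrt{3 + s}$ ($n{\left(d,s \right)} = 9 + \sqrt{s + 3} = 9 + \sqrt{3 + s}$)
$\frac{n{\left(49,9 \right)} + 47332}{36410 - 27420} = \frac{\left(9 + \sqrt{3 + 9}\right) + 47332}{36410 - 27420} = \frac{\left(9 + \sqrt{12}\right) + 47332}{8990} = \left(\left(9 + 2 \sqrt{3}\right) + 47332\right) \frac{1}{8990} = \left(47341 + 2 \sqrt{3}\right) \frac{1}{8990} = \frac{47341}{8990} + \frac{\sqrt{3}}{4495}$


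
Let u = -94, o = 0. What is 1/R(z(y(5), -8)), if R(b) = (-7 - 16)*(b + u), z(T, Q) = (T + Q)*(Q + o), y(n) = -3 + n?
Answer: 1/1058 ≈ 0.00094518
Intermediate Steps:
z(T, Q) = Q*(Q + T) (z(T, Q) = (T + Q)*(Q + 0) = (Q + T)*Q = Q*(Q + T))
R(b) = 2162 - 23*b (R(b) = (-7 - 16)*(b - 94) = -23*(-94 + b) = 2162 - 23*b)
1/R(z(y(5), -8)) = 1/(2162 - (-184)*(-8 + (-3 + 5))) = 1/(2162 - (-184)*(-8 + 2)) = 1/(2162 - (-184)*(-6)) = 1/(2162 - 23*48) = 1/(2162 - 1104) = 1/1058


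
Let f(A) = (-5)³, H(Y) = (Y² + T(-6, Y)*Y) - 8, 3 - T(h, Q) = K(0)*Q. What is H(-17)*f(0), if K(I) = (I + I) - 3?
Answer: -137125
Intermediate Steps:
K(I) = -3 + 2*I (K(I) = 2*I - 3 = -3 + 2*I)
T(h, Q) = 3 + 3*Q (T(h, Q) = 3 - (-3 + 2*0)*Q = 3 - (-3 + 0)*Q = 3 - (-3)*Q = 3 + 3*Q)
H(Y) = -8 + Y² + Y*(3 + 3*Y) (H(Y) = (Y² + (3 + 3*Y)*Y) - 8 = (Y² + Y*(3 + 3*Y)) - 8 = -8 + Y² + Y*(3 + 3*Y))
f(A) = -125
H(-17)*f(0) = (-8 + 3*(-17) + 4*(-17)²)*(-125) = (-8 - 51 + 4*289)*(-125) = (-8 - 51 + 1156)*(-125) = 1097*(-125) = -137125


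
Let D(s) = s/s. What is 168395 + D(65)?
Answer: 168396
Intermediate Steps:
D(s) = 1
168395 + D(65) = 168395 + 1 = 168396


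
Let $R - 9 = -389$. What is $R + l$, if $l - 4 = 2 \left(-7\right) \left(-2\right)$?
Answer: $-348$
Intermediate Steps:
$l = 32$ ($l = 4 + 2 \left(-7\right) \left(-2\right) = 4 - -28 = 4 + 28 = 32$)
$R = -380$ ($R = 9 - 389 = -380$)
$R + l = -380 + 32 = -348$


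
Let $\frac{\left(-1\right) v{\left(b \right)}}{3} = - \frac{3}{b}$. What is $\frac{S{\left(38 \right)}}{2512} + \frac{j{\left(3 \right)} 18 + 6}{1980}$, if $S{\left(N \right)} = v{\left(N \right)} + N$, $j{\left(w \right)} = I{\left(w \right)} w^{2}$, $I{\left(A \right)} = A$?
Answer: $\frac{4153441}{15750240} \approx 0.26371$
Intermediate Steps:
$v{\left(b \right)} = \frac{9}{b}$ ($v{\left(b \right)} = - 3 \left(- \frac{3}{b}\right) = \frac{9}{b}$)
$j{\left(w \right)} = w^{3}$ ($j{\left(w \right)} = w w^{2} = w^{3}$)
$S{\left(N \right)} = N + \frac{9}{N}$ ($S{\left(N \right)} = \frac{9}{N} + N = N + \frac{9}{N}$)
$\frac{S{\left(38 \right)}}{2512} + \frac{j{\left(3 \right)} 18 + 6}{1980} = \frac{38 + \frac{9}{38}}{2512} + \frac{3^{3} \cdot 18 + 6}{1980} = \left(38 + 9 \cdot \frac{1}{38}\right) \frac{1}{2512} + \left(27 \cdot 18 + 6\right) \frac{1}{1980} = \left(38 + \frac{9}{38}\right) \frac{1}{2512} + \left(486 + 6\right) \frac{1}{1980} = \frac{1453}{38} \cdot \frac{1}{2512} + 492 \cdot \frac{1}{1980} = \frac{1453}{95456} + \frac{41}{165} = \frac{4153441}{15750240}$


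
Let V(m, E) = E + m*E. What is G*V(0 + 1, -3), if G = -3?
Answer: 18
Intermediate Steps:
V(m, E) = E + E*m
G*V(0 + 1, -3) = -(-9)*(1 + (0 + 1)) = -(-9)*(1 + 1) = -(-9)*2 = -3*(-6) = 18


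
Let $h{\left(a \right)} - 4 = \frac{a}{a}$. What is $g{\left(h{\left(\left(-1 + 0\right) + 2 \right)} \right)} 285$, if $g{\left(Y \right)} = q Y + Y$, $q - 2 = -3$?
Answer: $0$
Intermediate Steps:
$q = -1$ ($q = 2 - 3 = -1$)
$h{\left(a \right)} = 5$ ($h{\left(a \right)} = 4 + \frac{a}{a} = 4 + 1 = 5$)
$g{\left(Y \right)} = 0$ ($g{\left(Y \right)} = - Y + Y = 0$)
$g{\left(h{\left(\left(-1 + 0\right) + 2 \right)} \right)} 285 = 0 \cdot 285 = 0$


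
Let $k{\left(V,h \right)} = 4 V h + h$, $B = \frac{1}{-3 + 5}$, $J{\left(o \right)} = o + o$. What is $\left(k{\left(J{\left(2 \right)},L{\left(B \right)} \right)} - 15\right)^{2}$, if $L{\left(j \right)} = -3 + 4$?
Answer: $4$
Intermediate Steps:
$J{\left(o \right)} = 2 o$
$B = \frac{1}{2} \approx 0.5$
$L{\left(j \right)} = 1$
$k{\left(V,h \right)} = h + 4 V h$ ($k{\left(V,h \right)} = 4 V h + h = h + 4 V h$)
$\left(k{\left(J{\left(2 \right)},L{\left(B \right)} \right)} - 15\right)^{2} = \left(1 \left(1 + 4 \cdot 2 \cdot 2\right) - 15\right)^{2} = \left(1 \left(1 + 4 \cdot 4\right) - 15\right)^{2} = \left(1 \left(1 + 16\right) - 15\right)^{2} = \left(1 \cdot 17 - 15\right)^{2} = \left(17 - 15\right)^{2} = 2^{2} = 4$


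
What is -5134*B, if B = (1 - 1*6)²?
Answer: -128350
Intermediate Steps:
B = 25 (B = (1 - 6)² = (-5)² = 25)
-5134*B = -5134*25 = -128350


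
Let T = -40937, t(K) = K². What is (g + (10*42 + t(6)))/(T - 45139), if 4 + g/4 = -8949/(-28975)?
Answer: -168221/32816475 ≈ -0.0051261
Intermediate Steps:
g = -22516/1525 (g = -16 + 4*(-8949/(-28975)) = -16 + 4*(-8949*(-1/28975)) = -16 + 4*(471/1525) = -16 + 1884/1525 = -22516/1525 ≈ -14.765)
(g + (10*42 + t(6)))/(T - 45139) = (-22516/1525 + (10*42 + 6²))/(-40937 - 45139) = (-22516/1525 + (420 + 36))/(-86076) = (-22516/1525 + 456)*(-1/86076) = (672884/1525)*(-1/86076) = -168221/32816475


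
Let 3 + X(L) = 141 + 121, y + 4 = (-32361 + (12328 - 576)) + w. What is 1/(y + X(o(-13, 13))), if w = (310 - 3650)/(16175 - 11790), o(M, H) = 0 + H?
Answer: -877/17851126 ≈ -4.9129e-5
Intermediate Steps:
o(M, H) = H
w = -668/877 (w = -3340/4385 = -3340*1/4385 = -668/877 ≈ -0.76169)
y = -18078269/877 (y = -4 + ((-32361 + (12328 - 576)) - 668/877) = -4 + ((-32361 + 11752) - 668/877) = -4 + (-20609 - 668/877) = -4 - 18074761/877 = -18078269/877 ≈ -20614.)
X(L) = 259 (X(L) = -3 + (141 + 121) = -3 + 262 = 259)
1/(y + X(o(-13, 13))) = 1/(-18078269/877 + 259) = 1/(-17851126/877) = -877/17851126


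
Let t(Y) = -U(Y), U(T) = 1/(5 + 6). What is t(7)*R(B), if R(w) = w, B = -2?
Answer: 2/11 ≈ 0.18182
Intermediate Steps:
U(T) = 1/11
t(Y) = -1/11 (t(Y) = -1*1/11 = -1/11)
t(7)*R(B) = -1/11*(-2) = 2/11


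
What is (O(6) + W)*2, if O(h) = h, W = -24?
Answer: -36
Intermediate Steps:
(O(6) + W)*2 = (6 - 24)*2 = -18*2 = -36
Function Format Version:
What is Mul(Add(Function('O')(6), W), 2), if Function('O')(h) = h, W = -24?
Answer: -36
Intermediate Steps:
Mul(Add(Function('O')(6), W), 2) = Mul(Add(6, -24), 2) = Mul(-18, 2) = -36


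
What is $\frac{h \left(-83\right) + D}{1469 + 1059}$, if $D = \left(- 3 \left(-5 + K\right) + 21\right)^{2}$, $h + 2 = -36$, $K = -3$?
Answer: $\frac{5179}{2528} \approx 2.0487$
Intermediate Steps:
$h = -38$ ($h = -2 - 36 = -38$)
$D = 2025$ ($D = \left(- 3 \left(-5 - 3\right) + 21\right)^{2} = \left(\left(-3\right) \left(-8\right) + 21\right)^{2} = \left(24 + 21\right)^{2} = 45^{2} = 2025$)
$\frac{h \left(-83\right) + D}{1469 + 1059} = \frac{\left(-38\right) \left(-83\right) + 2025}{1469 + 1059} = \frac{3154 + 2025}{2528} = 5179 \cdot \frac{1}{2528} = \frac{5179}{2528}$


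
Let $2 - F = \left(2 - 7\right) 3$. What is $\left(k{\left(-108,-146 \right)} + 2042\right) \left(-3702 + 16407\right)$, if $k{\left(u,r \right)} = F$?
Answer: $26159595$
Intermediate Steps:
$F = 17$ ($F = 2 - \left(2 - 7\right) 3 = 2 - \left(-5\right) 3 = 2 - -15 = 2 + 15 = 17$)
$k{\left(u,r \right)} = 17$
$\left(k{\left(-108,-146 \right)} + 2042\right) \left(-3702 + 16407\right) = \left(17 + 2042\right) \left(-3702 + 16407\right) = 2059 \cdot 12705 = 26159595$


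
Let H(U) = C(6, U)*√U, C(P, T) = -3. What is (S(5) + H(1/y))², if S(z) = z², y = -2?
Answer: 1241/2 - 75*I*√2 ≈ 620.5 - 106.07*I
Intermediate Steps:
H(U) = -3*√U
(S(5) + H(1/y))² = (5² - 3*I*√2/2)² = (25 - 3*I*√2/2)²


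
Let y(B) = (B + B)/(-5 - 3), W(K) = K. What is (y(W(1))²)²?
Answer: 1/256 ≈ 0.0039063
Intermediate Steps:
y(B) = -B/4 (y(B) = (2*B)/(-8) = (2*B)*(-⅛) = -B/4)
(y(W(1))²)² = ((-¼*1)²)² = ((-¼)²)² = (1/16)² = 1/256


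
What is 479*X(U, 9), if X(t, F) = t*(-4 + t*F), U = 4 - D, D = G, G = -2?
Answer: 143700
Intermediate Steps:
D = -2
U = 6 (U = 4 - 1*(-2) = 4 + 2 = 6)
X(t, F) = t*(-4 + F*t)
479*X(U, 9) = 479*(6*(-4 + 9*6)) = 479*(6*(-4 + 54)) = 479*(6*50) = 479*300 = 143700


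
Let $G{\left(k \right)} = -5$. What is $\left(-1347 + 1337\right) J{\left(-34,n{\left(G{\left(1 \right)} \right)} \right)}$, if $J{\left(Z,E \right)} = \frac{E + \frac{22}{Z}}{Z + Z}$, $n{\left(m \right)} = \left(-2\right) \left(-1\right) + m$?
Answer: $- \frac{155}{289} \approx -0.53633$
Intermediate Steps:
$n{\left(m \right)} = 2 + m$
$J{\left(Z,E \right)} = \frac{E + \frac{22}{Z}}{2 Z}$
$\left(-1347 + 1337\right) J{\left(-34,n{\left(G{\left(1 \right)} \right)} \right)} = \left(-1347 + 1337\right) \frac{22 + \left(2 - 5\right) \left(-34\right)}{2 \cdot 1156} = - 10 \cdot \frac{1}{2} \cdot \frac{1}{1156} \left(22 - -102\right) = - 10 \cdot \frac{1}{2} \cdot \frac{1}{1156} \left(22 + 102\right) = - 10 \cdot \frac{1}{2} \cdot \frac{1}{1156} \cdot 124 = \left(-10\right) \frac{31}{578} = - \frac{155}{289}$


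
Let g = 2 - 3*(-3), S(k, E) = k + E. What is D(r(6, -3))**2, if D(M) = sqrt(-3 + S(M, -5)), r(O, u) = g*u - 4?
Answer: -45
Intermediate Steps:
S(k, E) = E + k
g = 11 (g = 2 + 9 = 11)
r(O, u) = -4 + 11*u (r(O, u) = 11*u - 4 = -4 + 11*u)
D(M) = sqrt(-8 + M) (D(M) = sqrt(-3 + (-5 + M)) = sqrt(-8 + M))
D(r(6, -3))**2 = (sqrt(-8 + (-4 + 11*(-3))))**2 = (sqrt(-8 + (-4 - 33)))**2 = (sqrt(-8 - 37))**2 = (sqrt(-45))**2 = (3*I*sqrt(5))**2 = -45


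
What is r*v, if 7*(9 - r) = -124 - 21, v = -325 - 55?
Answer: -79040/7 ≈ -11291.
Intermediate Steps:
v = -380
r = 208/7 (r = 9 - (-124 - 21)/7 = 9 - ⅐*(-145) = 9 + 145/7 = 208/7 ≈ 29.714)
r*v = (208/7)*(-380) = -79040/7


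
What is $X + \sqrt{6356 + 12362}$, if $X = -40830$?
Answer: $-40830 + 7 \sqrt{382} \approx -40693.0$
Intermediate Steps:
$X + \sqrt{6356 + 12362} = -40830 + \sqrt{6356 + 12362} = -40830 + \sqrt{18718} = -40830 + 7 \sqrt{382}$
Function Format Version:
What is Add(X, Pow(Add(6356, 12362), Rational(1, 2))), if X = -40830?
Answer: Add(-40830, Mul(7, Pow(382, Rational(1, 2)))) ≈ -40693.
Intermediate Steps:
Add(X, Pow(Add(6356, 12362), Rational(1, 2))) = Add(-40830, Pow(Add(6356, 12362), Rational(1, 2))) = Add(-40830, Pow(18718, Rational(1, 2))) = Add(-40830, Mul(7, Pow(382, Rational(1, 2))))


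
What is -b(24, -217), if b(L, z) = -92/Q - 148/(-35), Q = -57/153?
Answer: -167032/665 ≈ -251.18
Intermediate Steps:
Q = -19/51 (Q = -57*1/153 = -19/51 ≈ -0.37255)
b(L, z) = 167032/665 (b(L, z) = -92/(-19/51) - 148/(-35) = -92*(-51/19) - 148*(-1/35) = 4692/19 + 148/35 = 167032/665)
-b(24, -217) = -1*167032/665 = -167032/665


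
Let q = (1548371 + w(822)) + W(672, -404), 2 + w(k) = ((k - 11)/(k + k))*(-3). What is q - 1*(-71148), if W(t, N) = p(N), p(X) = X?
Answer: 887273113/548 ≈ 1.6191e+6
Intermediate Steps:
W(t, N) = N
w(k) = -2 - 3*(-11 + k)/(2*k) (w(k) = -2 + ((k - 11)/(k + k))*(-3) = -2 + ((-11 + k)/((2*k)))*(-3) = -2 + ((-11 + k)*(1/(2*k)))*(-3) = -2 + ((-11 + k)/(2*k))*(-3) = -2 - 3*(-11 + k)/(2*k))
q = 848284009/548 (q = (1548371 + (½)*(33 - 7*822)/822) - 404 = (1548371 + (½)*(1/822)*(33 - 5754)) - 404 = (1548371 + (½)*(1/822)*(-5721)) - 404 = (1548371 - 1907/548) - 404 = 848505401/548 - 404 = 848284009/548 ≈ 1.5480e+6)
q - 1*(-71148) = 848284009/548 - 1*(-71148) = 848284009/548 + 71148 = 887273113/548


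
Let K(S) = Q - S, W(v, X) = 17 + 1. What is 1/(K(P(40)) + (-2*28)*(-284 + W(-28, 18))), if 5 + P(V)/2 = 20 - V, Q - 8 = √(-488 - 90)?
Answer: 7477/111811347 - 17*I*√2/223622694 ≈ 6.6872e-5 - 1.0751e-7*I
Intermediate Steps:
W(v, X) = 18
Q = 8 + 17*I*√2 (Q = 8 + √(-488 - 90) = 8 + √(-578) = 8 + 17*I*√2 ≈ 8.0 + 24.042*I)
P(V) = 30 - 2*V (P(V) = -10 + 2*(20 - V) = -10 + (40 - 2*V) = 30 - 2*V)
K(S) = 8 - S + 17*I*√2 (K(S) = (8 + 17*I*√2) - S = 8 - S + 17*I*√2)
1/(K(P(40)) + (-2*28)*(-284 + W(-28, 18))) = 1/((8 - (30 - 2*40) + 17*I*√2) + (-2*28)*(-284 + 18)) = 1/((8 - (30 - 80) + 17*I*√2) - 56*(-266)) = 1/((8 - 1*(-50) + 17*I*√2) + 14896) = 1/((8 + 50 + 17*I*√2) + 14896) = 1/((58 + 17*I*√2) + 14896) = 1/(14954 + 17*I*√2)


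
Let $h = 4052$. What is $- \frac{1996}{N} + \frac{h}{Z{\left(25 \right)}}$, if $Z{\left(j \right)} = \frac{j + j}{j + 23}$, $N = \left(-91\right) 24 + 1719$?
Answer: $\frac{9054044}{2325} \approx 3894.2$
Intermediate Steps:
$N = -465$ ($N = -2184 + 1719 = -465$)
$Z{\left(j \right)} = \frac{2 j}{23 + j}$
$- \frac{1996}{N} + \frac{h}{Z{\left(25 \right)}} = - \frac{1996}{-465} + \frac{4052}{2 \cdot 25 \frac{1}{23 + 25}} = \left(-1996\right) \left(- \frac{1}{465}\right) + \frac{4052}{2 \cdot 25 \cdot \frac{1}{48}} = \frac{1996}{465} + \frac{4052}{2 \cdot 25 \cdot \frac{1}{48}} = \frac{1996}{465} + \frac{4052}{\frac{25}{24}} = \frac{1996}{465} + 4052 \cdot \frac{24}{25} = \frac{1996}{465} + \frac{97248}{25} = \frac{9054044}{2325}$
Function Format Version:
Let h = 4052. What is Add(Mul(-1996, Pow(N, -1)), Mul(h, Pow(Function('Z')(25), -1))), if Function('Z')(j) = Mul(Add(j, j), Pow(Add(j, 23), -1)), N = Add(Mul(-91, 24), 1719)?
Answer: Rational(9054044, 2325) ≈ 3894.2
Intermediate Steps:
N = -465 (N = Add(-2184, 1719) = -465)
Function('Z')(j) = Mul(2, j, Pow(Add(23, j), -1)) (Function('Z')(j) = Mul(Mul(2, j), Pow(Add(23, j), -1)) = Mul(2, j, Pow(Add(23, j), -1)))
Add(Mul(-1996, Pow(N, -1)), Mul(h, Pow(Function('Z')(25), -1))) = Add(Mul(-1996, Pow(-465, -1)), Mul(4052, Pow(Mul(2, 25, Pow(Add(23, 25), -1)), -1))) = Add(Mul(-1996, Rational(-1, 465)), Mul(4052, Pow(Mul(2, 25, Pow(48, -1)), -1))) = Add(Rational(1996, 465), Mul(4052, Pow(Mul(2, 25, Rational(1, 48)), -1))) = Add(Rational(1996, 465), Mul(4052, Pow(Rational(25, 24), -1))) = Add(Rational(1996, 465), Mul(4052, Rational(24, 25))) = Add(Rational(1996, 465), Rational(97248, 25)) = Rational(9054044, 2325)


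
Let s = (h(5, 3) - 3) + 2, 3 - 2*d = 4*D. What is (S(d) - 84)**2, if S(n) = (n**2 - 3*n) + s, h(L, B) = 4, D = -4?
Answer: 5929/16 ≈ 370.56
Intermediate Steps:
d = 19/2 (d = 3/2 - 2*(-4) = 3/2 - 1/2*(-16) = 3/2 + 8 = 19/2 ≈ 9.5000)
s = 3 (s = (4 - 3) + 2 = 1 + 2 = 3)
S(n) = 3 + n**2 - 3*n (S(n) = (n**2 - 3*n) + 3 = 3 + n**2 - 3*n)
(S(d) - 84)**2 = ((3 + (19/2)**2 - 3*19/2) - 84)**2 = ((3 + 361/4 - 57/2) - 84)**2 = (259/4 - 84)**2 = (-77/4)**2 = 5929/16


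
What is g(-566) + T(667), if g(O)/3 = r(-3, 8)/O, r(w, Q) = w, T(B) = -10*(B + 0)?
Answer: -3775211/566 ≈ -6670.0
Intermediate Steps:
T(B) = -10*B
g(O) = -9/O (g(O) = 3*(-3/O) = -9/O)
g(-566) + T(667) = -9/(-566) - 10*667 = -9*(-1/566) - 6670 = 9/566 - 6670 = -3775211/566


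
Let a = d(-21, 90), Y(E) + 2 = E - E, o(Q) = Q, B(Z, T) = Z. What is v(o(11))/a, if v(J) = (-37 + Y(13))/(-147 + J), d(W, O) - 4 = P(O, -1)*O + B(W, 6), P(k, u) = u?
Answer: -39/14552 ≈ -0.0026800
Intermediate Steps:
Y(E) = -2 (Y(E) = -2 + (E - E) = -2 + 0 = -2)
d(W, O) = 4 + W - O (d(W, O) = 4 + (-O + W) = 4 + (W - O) = 4 + W - O)
a = -107 (a = 4 - 21 - 1*90 = 4 - 21 - 90 = -107)
v(J) = -39/(-147 + J) (v(J) = (-37 - 2)/(-147 + J) = -39/(-147 + J))
v(o(11))/a = -39/(-147 + 11)/(-107) = -39/(-136)*(-1/107) = -39*(-1/136)*(-1/107) = (39/136)*(-1/107) = -39/14552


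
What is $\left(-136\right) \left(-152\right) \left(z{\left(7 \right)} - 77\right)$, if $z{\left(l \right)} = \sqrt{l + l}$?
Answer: $-1591744 + 20672 \sqrt{14} \approx -1.5144 \cdot 10^{6}$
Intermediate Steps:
$z{\left(l \right)} = \sqrt{2} \sqrt{l}$ ($z{\left(l \right)} = \sqrt{2 l} = \sqrt{2} \sqrt{l}$)
$\left(-136\right) \left(-152\right) \left(z{\left(7 \right)} - 77\right) = \left(-136\right) \left(-152\right) \left(\sqrt{2} \sqrt{7} - 77\right) = 20672 \left(\sqrt{14} - 77\right) = 20672 \left(-77 + \sqrt{14}\right) = -1591744 + 20672 \sqrt{14}$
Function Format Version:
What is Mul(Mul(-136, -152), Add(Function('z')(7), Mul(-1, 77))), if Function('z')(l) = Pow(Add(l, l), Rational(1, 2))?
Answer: Add(-1591744, Mul(20672, Pow(14, Rational(1, 2)))) ≈ -1.5144e+6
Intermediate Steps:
Function('z')(l) = Mul(Pow(2, Rational(1, 2)), Pow(l, Rational(1, 2))) (Function('z')(l) = Pow(Mul(2, l), Rational(1, 2)) = Mul(Pow(2, Rational(1, 2)), Pow(l, Rational(1, 2))))
Mul(Mul(-136, -152), Add(Function('z')(7), Mul(-1, 77))) = Mul(Mul(-136, -152), Add(Mul(Pow(2, Rational(1, 2)), Pow(7, Rational(1, 2))), Mul(-1, 77))) = Mul(20672, Add(Pow(14, Rational(1, 2)), -77)) = Mul(20672, Add(-77, Pow(14, Rational(1, 2)))) = Add(-1591744, Mul(20672, Pow(14, Rational(1, 2))))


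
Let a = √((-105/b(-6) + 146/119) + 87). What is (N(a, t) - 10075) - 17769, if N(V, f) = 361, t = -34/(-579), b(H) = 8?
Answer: -27483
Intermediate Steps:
t = 34/579 (t = -34*(-1/579) = 34/579 ≈ 0.058722)
a = √17016286/476 (a = √((-105/8 + 146/119) + 87) = √(-11327/952 + 87) = √(71497/952) = √17016286/476 ≈ 8.6661)
(N(a, t) - 10075) - 17769 = (361 - 10075) - 17769 = -9714 - 17769 = -27483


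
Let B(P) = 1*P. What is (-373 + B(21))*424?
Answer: -149248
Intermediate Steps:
B(P) = P
(-373 + B(21))*424 = (-373 + 21)*424 = -352*424 = -149248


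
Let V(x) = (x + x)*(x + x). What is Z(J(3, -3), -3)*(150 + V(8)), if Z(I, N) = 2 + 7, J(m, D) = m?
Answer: 3654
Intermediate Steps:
Z(I, N) = 9
V(x) = 4*x**2 (V(x) = (2*x)*(2*x) = 4*x**2)
Z(J(3, -3), -3)*(150 + V(8)) = 9*(150 + 4*8**2) = 9*(150 + 4*64) = 9*(150 + 256) = 9*406 = 3654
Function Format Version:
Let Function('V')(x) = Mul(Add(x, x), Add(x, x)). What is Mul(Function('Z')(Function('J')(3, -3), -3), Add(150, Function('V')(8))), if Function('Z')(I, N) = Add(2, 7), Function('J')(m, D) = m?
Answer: 3654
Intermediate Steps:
Function('Z')(I, N) = 9
Function('V')(x) = Mul(4, Pow(x, 2)) (Function('V')(x) = Mul(Mul(2, x), Mul(2, x)) = Mul(4, Pow(x, 2)))
Mul(Function('Z')(Function('J')(3, -3), -3), Add(150, Function('V')(8))) = Mul(9, Add(150, Mul(4, Pow(8, 2)))) = Mul(9, Add(150, Mul(4, 64))) = Mul(9, Add(150, 256)) = Mul(9, 406) = 3654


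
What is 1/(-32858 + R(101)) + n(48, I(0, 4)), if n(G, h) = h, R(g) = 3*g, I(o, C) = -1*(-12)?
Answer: 390659/32555 ≈ 12.000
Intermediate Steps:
I(o, C) = 12
1/(-32858 + R(101)) + n(48, I(0, 4)) = 1/(-32858 + 3*101) + 12 = 1/(-32858 + 303) + 12 = 1/(-32555) + 12 = -1/32555 + 12 = 390659/32555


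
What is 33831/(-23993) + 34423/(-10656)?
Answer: -1186414175/255669408 ≈ -4.6404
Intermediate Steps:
33831/(-23993) + 34423/(-10656) = 33831*(-1/23993) + 34423*(-1/10656) = -33831/23993 - 34423/10656 = -1186414175/255669408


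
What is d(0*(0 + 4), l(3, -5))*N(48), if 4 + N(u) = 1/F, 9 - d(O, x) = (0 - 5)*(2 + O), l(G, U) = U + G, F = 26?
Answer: -1957/26 ≈ -75.269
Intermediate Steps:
l(G, U) = G + U
d(O, x) = 19 + 5*O (d(O, x) = 9 - (0 - 5)*(2 + O) = 9 - (-5)*(2 + O) = 9 - (-10 - 5*O) = 9 + (10 + 5*O) = 19 + 5*O)
N(u) = -103/26 (N(u) = -4 + 1/26 = -103/26)
d(0*(0 + 4), l(3, -5))*N(48) = (19 + 5*(0*(0 + 4)))*(-103/26) = (19 + 5*(0*4))*(-103/26) = (19 + 5*0)*(-103/26) = (19 + 0)*(-103/26) = 19*(-103/26) = -1957/26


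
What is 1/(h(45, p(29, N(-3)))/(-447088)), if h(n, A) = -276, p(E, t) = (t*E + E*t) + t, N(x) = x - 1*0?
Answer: 111772/69 ≈ 1619.9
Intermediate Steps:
N(x) = x (N(x) = x + 0 = x)
p(E, t) = t + 2*E*t (p(E, t) = (E*t + E*t) + t = 2*E*t + t = t + 2*E*t)
1/(h(45, p(29, N(-3)))/(-447088)) = 1/(-276/(-447088)) = 1/(-276*(-1/447088)) = 1/(69/111772) = 111772/69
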